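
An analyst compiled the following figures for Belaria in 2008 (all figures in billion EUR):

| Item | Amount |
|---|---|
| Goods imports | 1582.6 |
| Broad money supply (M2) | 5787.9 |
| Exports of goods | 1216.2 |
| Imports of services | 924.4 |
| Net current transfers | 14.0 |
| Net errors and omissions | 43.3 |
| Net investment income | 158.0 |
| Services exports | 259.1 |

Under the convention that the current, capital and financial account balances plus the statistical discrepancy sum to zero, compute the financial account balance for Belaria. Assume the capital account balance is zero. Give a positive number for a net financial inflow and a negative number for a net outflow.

816.4

Goods balance = 1216.2 - 1582.6 = -366.4
Services balance = 259.1 - 924.4 = -665.3
Trade balance (goods + services) = -366.4 + (-665.3) = -1031.7
Net primary income = 158.0
Net secondary income = 14.0
Current account = -1031.7 + 158.0 + 14.0 = -859.7
Financial account = -(-859.7 + 43.3) = 816.4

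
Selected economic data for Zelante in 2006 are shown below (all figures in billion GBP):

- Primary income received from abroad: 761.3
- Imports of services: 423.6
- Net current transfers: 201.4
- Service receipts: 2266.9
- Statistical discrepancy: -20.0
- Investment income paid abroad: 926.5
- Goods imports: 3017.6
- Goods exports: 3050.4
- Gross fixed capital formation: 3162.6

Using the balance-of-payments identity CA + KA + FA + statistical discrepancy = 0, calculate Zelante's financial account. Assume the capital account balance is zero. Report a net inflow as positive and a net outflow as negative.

Goods balance = 3050.4 - 3017.6 = 32.8
Services balance = 2266.9 - 423.6 = 1843.3
Trade balance (goods + services) = 32.8 + 1843.3 = 1876.1
Net primary income = 761.3 - 926.5 = -165.2
Net secondary income = 201.4
Current account = 1876.1 + (-165.2) + 201.4 = 1912.3
Financial account = -(1912.3 + (-20.0)) = -1892.3

-1892.3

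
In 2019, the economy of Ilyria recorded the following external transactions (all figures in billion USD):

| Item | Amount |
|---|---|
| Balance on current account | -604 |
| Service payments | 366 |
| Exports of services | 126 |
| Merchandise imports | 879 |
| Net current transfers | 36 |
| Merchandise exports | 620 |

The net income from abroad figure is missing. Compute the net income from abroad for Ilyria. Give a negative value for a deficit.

-141

Current account = goods balance + services balance + net primary income + net secondary income
Sum of the known components = -463
Net income from abroad = CA - (known components) = -604 - (-463) = -141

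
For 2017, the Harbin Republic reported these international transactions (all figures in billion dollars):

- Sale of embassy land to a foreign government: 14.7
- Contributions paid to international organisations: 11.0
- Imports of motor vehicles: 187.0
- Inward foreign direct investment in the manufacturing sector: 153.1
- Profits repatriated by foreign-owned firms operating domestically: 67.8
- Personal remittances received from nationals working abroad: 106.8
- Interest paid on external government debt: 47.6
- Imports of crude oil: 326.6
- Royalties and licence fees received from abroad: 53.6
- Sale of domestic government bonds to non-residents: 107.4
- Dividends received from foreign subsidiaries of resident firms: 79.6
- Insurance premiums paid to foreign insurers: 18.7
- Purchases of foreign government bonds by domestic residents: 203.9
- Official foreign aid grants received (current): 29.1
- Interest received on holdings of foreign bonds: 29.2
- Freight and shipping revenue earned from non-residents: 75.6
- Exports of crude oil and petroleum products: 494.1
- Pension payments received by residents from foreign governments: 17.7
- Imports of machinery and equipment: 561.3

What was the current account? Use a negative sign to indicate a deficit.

-334.3

Goods: 494.1 - 561.3 - 187.0 - 326.6 = -580.8
Services: 53.6 - 18.7 + 75.6 = 110.5
Primary income: 79.6 - 67.8 - 47.6 + 29.2 = -6.6
Secondary income: -11.0 + 29.1 + 17.7 + 106.8 = 142.6
Current account = (-580.8) + 110.5 + (-6.6) + 142.6 = -334.3
(Excluded from the current account — capital account: sale of embassy land to a foreign government 14.7; financial account: inward foreign direct investment in the manufacturing sector 153.1, sale of domestic government bonds to non-residents 107.4, purchases of foreign government bonds by domestic residents 203.9.)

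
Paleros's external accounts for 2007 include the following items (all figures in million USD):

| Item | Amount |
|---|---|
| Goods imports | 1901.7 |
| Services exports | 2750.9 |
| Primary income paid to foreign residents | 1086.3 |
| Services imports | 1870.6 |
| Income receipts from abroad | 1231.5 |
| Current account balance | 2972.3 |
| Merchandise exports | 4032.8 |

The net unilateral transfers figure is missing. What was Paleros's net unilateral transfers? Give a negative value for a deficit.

Current account = goods balance + services balance + net primary income + net secondary income
Sum of the known components = 3156.6
Net unilateral transfers = CA - (known components) = 2972.3 - 3156.6 = -184.3

-184.3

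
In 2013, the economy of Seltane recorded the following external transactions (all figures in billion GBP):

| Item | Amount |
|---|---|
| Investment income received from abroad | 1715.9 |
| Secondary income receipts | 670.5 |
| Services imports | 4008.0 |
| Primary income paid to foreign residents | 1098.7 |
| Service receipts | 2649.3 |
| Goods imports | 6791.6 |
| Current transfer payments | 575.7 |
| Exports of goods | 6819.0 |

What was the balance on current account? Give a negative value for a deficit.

Goods balance = 6819.0 - 6791.6 = 27.4
Services balance = 2649.3 - 4008.0 = -1358.7
Trade balance (goods + services) = 27.4 + (-1358.7) = -1331.3
Net primary income = 1715.9 - 1098.7 = 617.2
Net secondary income = 670.5 - 575.7 = 94.8
Current account = -1331.3 + 617.2 + 94.8 = -619.3

-619.3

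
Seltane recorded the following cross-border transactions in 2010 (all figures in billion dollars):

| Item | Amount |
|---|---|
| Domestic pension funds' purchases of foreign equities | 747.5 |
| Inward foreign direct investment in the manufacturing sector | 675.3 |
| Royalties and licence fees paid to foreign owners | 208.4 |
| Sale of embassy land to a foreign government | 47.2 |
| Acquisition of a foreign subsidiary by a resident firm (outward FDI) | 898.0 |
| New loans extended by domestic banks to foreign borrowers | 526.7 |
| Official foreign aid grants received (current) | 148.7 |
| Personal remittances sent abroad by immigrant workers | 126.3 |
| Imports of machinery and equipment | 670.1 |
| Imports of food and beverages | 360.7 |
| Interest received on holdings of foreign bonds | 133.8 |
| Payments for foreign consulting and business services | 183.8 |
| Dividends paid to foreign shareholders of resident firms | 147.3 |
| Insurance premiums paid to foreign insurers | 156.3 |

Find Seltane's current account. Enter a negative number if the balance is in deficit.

Goods: -360.7 - 670.1 = -1030.8
Services: -156.3 - 183.8 - 208.4 = -548.5
Primary income: -147.3 + 133.8 = -13.5
Secondary income: -126.3 + 148.7 = 22.4
Current account = (-1030.8) + (-548.5) + (-13.5) + 22.4 = -1570.4
(Excluded from the current account — financial account: domestic pension funds' purchases of foreign equities 747.5, inward foreign direct investment in the manufacturing sector 675.3, acquisition of a foreign subsidiary by a resident firm (outward FDI) 898.0, new loans extended by domestic banks to foreign borrowers 526.7; capital account: sale of embassy land to a foreign government 47.2.)

-1570.4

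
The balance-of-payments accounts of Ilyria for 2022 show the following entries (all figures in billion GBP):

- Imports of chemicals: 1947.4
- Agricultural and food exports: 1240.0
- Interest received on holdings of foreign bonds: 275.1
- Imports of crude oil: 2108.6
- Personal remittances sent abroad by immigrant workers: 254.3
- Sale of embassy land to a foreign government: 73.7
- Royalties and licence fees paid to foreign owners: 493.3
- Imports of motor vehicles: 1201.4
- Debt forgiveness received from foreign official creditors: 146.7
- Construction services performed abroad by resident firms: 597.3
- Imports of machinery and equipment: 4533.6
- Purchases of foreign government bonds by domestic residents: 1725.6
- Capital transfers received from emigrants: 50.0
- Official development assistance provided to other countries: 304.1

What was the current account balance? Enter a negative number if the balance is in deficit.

-8730.3

Goods: -2108.6 - 4533.6 - 1201.4 - 1947.4 + 1240.0 = -8551.0
Services: -493.3 + 597.3 = 104.0
Primary income: 275.1
Secondary income: -254.3 - 304.1 = -558.4
Current account = (-8551.0) + 104.0 + 275.1 + (-558.4) = -8730.3
(Excluded from the current account — capital account: sale of embassy land to a foreign government 73.7, debt forgiveness received from foreign official creditors 146.7, capital transfers received from emigrants 50.0; financial account: purchases of foreign government bonds by domestic residents 1725.6.)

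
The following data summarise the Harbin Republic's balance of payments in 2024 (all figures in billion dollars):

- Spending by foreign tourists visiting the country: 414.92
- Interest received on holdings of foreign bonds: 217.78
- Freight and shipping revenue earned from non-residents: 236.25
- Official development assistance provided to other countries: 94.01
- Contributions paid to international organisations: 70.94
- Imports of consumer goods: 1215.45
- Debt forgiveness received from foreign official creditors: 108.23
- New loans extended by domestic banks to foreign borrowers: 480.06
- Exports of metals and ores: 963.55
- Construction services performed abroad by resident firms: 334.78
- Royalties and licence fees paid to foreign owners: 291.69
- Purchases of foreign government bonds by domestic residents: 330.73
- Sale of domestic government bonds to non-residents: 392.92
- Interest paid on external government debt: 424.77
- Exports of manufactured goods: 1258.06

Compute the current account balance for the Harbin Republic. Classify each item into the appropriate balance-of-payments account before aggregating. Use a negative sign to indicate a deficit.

1328.48

Goods: 1258.06 - 1215.45 + 963.55 = 1006.16
Services: 334.78 + 414.92 + 236.25 - 291.69 = 694.26
Primary income: -424.77 + 217.78 = -206.99
Secondary income: -70.94 - 94.01 = -164.95
Current account = 1006.16 + 694.26 + (-206.99) + (-164.95) = 1328.48
(Excluded from the current account — capital account: debt forgiveness received from foreign official creditors 108.23; financial account: new loans extended by domestic banks to foreign borrowers 480.06, purchases of foreign government bonds by domestic residents 330.73, sale of domestic government bonds to non-residents 392.92.)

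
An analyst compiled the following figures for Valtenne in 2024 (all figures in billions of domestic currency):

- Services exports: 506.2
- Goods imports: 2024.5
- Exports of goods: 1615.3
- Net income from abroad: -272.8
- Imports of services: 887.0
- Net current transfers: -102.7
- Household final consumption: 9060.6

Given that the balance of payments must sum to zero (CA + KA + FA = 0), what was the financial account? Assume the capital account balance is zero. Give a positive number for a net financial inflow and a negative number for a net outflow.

Goods balance = 1615.3 - 2024.5 = -409.2
Services balance = 506.2 - 887.0 = -380.8
Trade balance (goods + services) = -409.2 + (-380.8) = -790.0
Net primary income = -272.8
Net secondary income = -102.7
Current account = -790.0 + (-272.8) + (-102.7) = -1165.5
Financial account = -(-1165.5) = 1165.5

1165.5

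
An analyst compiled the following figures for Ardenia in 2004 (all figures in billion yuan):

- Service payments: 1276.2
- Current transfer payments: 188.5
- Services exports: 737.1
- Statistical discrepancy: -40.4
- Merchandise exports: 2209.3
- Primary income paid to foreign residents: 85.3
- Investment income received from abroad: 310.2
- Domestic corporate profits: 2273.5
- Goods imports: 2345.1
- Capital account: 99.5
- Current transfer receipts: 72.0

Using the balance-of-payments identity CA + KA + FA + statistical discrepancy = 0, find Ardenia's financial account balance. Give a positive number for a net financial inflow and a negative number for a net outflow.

Goods balance = 2209.3 - 2345.1 = -135.8
Services balance = 737.1 - 1276.2 = -539.1
Trade balance (goods + services) = -135.8 + (-539.1) = -674.9
Net primary income = 310.2 - 85.3 = 224.9
Net secondary income = 72.0 - 188.5 = -116.5
Current account = -674.9 + 224.9 + (-116.5) = -566.5
Financial account = -(-566.5 + 99.5 + (-40.4)) = 507.4

507.4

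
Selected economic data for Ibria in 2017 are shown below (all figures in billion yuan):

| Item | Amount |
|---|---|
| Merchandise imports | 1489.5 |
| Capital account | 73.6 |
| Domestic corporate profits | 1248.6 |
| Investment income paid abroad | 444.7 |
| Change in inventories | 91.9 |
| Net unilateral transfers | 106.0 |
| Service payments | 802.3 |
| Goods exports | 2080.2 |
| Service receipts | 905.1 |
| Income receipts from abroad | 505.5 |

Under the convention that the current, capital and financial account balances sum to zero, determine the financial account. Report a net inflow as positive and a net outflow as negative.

Goods balance = 2080.2 - 1489.5 = 590.7
Services balance = 905.1 - 802.3 = 102.8
Trade balance (goods + services) = 590.7 + 102.8 = 693.5
Net primary income = 505.5 - 444.7 = 60.8
Net secondary income = 106.0
Current account = 693.5 + 60.8 + 106.0 = 860.3
Financial account = -(860.3 + 73.6) = -933.9

-933.9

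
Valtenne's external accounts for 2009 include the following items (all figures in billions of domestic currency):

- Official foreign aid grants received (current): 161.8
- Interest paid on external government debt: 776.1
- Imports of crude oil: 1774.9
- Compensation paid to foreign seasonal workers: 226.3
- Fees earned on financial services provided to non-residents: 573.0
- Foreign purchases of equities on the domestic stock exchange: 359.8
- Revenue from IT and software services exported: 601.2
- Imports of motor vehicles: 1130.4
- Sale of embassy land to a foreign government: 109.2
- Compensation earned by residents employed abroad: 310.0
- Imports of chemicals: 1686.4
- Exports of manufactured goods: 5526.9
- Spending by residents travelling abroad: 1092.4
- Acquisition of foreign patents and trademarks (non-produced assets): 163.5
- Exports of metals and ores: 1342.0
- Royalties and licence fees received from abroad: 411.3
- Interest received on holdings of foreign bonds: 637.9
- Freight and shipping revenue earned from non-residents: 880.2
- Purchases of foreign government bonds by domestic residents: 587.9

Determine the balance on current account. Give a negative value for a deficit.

Goods: -1686.4 + 1342.0 + 5526.9 - 1130.4 - 1774.9 = 2277.2
Services: 411.3 + 880.2 + 601.2 - 1092.4 + 573.0 = 1373.3
Primary income: -226.3 + 310.0 + 637.9 - 776.1 = -54.5
Secondary income: 161.8
Current account = 2277.2 + 1373.3 + (-54.5) + 161.8 = 3757.8
(Excluded from the current account — financial account: foreign purchases of equities on the domestic stock exchange 359.8, purchases of foreign government bonds by domestic residents 587.9; capital account: sale of embassy land to a foreign government 109.2, acquisition of foreign patents and trademarks (non-produced assets) 163.5.)

3757.8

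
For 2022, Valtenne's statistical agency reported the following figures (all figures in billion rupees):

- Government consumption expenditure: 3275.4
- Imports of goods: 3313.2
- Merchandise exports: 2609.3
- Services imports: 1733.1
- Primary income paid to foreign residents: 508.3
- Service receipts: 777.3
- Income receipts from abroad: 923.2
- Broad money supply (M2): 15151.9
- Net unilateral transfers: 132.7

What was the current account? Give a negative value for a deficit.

-1112.1

Goods balance = 2609.3 - 3313.2 = -703.9
Services balance = 777.3 - 1733.1 = -955.8
Trade balance (goods + services) = -703.9 + (-955.8) = -1659.7
Net primary income = 923.2 - 508.3 = 414.9
Net secondary income = 132.7
Current account = -1659.7 + 414.9 + 132.7 = -1112.1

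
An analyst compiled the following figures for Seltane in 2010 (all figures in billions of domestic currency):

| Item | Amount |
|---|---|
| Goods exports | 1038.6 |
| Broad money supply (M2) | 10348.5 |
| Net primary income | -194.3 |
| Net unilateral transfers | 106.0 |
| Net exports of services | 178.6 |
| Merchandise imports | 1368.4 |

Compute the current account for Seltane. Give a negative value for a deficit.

Goods balance = 1038.6 - 1368.4 = -329.8
Services balance = 178.6
Trade balance (goods + services) = -329.8 + 178.6 = -151.2
Net primary income = -194.3
Net secondary income = 106.0
Current account = -151.2 + (-194.3) + 106.0 = -239.5

-239.5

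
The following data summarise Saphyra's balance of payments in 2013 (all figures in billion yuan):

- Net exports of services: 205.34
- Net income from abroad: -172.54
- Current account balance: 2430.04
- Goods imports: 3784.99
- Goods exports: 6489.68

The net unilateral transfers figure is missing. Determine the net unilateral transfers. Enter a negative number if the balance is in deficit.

Current account = goods balance + services balance + net primary income + net secondary income
Sum of the known components = 2737.49
Net unilateral transfers = CA - (known components) = 2430.04 - 2737.49 = -307.45

-307.45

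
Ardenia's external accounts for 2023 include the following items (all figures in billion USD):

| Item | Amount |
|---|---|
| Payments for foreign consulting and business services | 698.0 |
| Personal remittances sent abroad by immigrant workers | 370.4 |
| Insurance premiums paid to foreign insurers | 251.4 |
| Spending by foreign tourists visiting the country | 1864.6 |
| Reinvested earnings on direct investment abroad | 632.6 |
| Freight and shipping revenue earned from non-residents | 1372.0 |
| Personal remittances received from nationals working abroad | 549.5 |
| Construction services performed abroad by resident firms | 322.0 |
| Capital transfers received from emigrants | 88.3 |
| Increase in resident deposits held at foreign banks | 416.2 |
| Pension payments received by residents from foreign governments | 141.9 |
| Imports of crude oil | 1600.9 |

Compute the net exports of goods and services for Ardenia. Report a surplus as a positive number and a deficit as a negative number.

1008.3

Goods: -1600.9
Services: -698.0 - 251.4 + 1864.6 + 322.0 + 1372.0 = 2609.2
Trade balance = -1600.9 + 2609.2 = 1008.3
(Excluded from the trade balance — secondary income: personal remittances sent abroad by immigrant workers 370.4, personal remittances received from nationals working abroad 549.5, pension payments received by residents from foreign governments 141.9; primary income: reinvested earnings on direct investment abroad 632.6; capital account: capital transfers received from emigrants 88.3; financial account: increase in resident deposits held at foreign banks 416.2.)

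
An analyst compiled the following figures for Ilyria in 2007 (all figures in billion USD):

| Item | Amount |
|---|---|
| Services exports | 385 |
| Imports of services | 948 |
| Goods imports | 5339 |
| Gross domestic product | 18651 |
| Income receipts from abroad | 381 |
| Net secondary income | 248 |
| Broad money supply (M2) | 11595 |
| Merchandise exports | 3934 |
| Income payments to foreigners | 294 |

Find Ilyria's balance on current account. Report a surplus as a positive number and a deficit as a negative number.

Goods balance = 3934 - 5339 = -1405
Services balance = 385 - 948 = -563
Trade balance (goods + services) = -1405 + (-563) = -1968
Net primary income = 381 - 294 = 87
Net secondary income = 248
Current account = -1968 + 87 + 248 = -1633

-1633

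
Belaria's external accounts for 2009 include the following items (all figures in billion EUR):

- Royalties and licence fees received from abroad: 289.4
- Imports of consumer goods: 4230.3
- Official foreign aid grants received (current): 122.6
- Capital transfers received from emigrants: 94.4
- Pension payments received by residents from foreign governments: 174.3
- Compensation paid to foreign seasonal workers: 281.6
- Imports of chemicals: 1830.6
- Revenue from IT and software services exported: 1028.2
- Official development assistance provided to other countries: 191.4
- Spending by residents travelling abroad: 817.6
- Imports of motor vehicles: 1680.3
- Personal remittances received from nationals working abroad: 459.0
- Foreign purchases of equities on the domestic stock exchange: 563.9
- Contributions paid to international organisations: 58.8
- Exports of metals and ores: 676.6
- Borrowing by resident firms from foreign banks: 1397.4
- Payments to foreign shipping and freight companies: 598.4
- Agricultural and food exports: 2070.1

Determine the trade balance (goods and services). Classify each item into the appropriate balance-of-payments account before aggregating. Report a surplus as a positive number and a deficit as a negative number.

-5092.9

Goods: 2070.1 - 4230.3 + 676.6 - 1680.3 - 1830.6 = -4994.5
Services: 1028.2 + 289.4 - 598.4 - 817.6 = -98.4
Trade balance = -4994.5 + (-98.4) = -5092.9
(Excluded from the trade balance — secondary income: official foreign aid grants received (current) 122.6, pension payments received by residents from foreign governments 174.3, official development assistance provided to other countries 191.4, personal remittances received from nationals working abroad 459.0, contributions paid to international organisations 58.8; capital account: capital transfers received from emigrants 94.4; primary income: compensation paid to foreign seasonal workers 281.6; financial account: foreign purchases of equities on the domestic stock exchange 563.9, borrowing by resident firms from foreign banks 1397.4.)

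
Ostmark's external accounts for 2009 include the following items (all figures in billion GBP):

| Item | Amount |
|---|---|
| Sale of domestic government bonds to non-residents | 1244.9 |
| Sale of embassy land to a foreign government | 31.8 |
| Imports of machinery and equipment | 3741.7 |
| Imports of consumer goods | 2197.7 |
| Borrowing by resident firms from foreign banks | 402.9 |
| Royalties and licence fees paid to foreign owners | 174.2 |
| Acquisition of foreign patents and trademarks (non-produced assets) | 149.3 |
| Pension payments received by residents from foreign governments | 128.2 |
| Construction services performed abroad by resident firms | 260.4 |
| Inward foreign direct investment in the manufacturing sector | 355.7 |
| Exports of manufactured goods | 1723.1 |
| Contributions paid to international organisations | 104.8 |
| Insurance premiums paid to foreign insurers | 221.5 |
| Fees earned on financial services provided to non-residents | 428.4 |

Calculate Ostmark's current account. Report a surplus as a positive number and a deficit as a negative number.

-3899.8

Goods: -2197.7 + 1723.1 - 3741.7 = -4216.3
Services: -221.5 + 260.4 - 174.2 + 428.4 = 293.1
Secondary income: -104.8 + 128.2 = 23.4
Current account = (-4216.3) + 293.1 + 23.4 = -3899.8
(Excluded from the current account — financial account: sale of domestic government bonds to non-residents 1244.9, borrowing by resident firms from foreign banks 402.9, inward foreign direct investment in the manufacturing sector 355.7; capital account: sale of embassy land to a foreign government 31.8, acquisition of foreign patents and trademarks (non-produced assets) 149.3.)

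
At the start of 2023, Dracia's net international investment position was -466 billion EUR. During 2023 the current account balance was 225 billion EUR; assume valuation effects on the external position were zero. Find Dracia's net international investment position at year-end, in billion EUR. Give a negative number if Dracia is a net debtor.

-241

With no valuation effects, change in NIIP = current account = 225
End-of-year NIIP = -466 + 225 = -241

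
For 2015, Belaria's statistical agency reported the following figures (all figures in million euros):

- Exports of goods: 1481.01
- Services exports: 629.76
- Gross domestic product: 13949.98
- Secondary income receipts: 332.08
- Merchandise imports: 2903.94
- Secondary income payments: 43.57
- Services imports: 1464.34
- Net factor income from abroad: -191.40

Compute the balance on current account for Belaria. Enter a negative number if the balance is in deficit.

Goods balance = 1481.01 - 2903.94 = -1422.93
Services balance = 629.76 - 1464.34 = -834.58
Trade balance (goods + services) = -1422.93 + (-834.58) = -2257.51
Net primary income = -191.40
Net secondary income = 332.08 - 43.57 = 288.51
Current account = -2257.51 + (-191.40) + 288.51 = -2160.40

-2160.40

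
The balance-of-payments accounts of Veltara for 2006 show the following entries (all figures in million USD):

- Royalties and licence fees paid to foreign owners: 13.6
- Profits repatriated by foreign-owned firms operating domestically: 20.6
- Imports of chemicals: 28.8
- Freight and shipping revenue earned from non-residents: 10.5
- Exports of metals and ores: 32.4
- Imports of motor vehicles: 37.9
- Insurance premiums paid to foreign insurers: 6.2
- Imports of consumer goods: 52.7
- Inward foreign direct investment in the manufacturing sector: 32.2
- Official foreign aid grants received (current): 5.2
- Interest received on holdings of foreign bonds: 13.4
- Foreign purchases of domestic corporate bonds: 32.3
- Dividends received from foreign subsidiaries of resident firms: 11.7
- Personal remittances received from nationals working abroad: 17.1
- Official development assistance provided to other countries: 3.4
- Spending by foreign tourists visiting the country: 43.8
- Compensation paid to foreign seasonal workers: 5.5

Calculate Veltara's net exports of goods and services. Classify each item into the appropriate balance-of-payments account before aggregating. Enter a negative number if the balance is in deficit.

-52.5

Goods: 32.4 - 52.7 - 37.9 - 28.8 = -87.0
Services: -6.2 + 10.5 - 13.6 + 43.8 = 34.5
Trade balance = -87.0 + 34.5 = -52.5
(Excluded from the trade balance — primary income: profits repatriated by foreign-owned firms operating domestically 20.6, interest received on holdings of foreign bonds 13.4, dividends received from foreign subsidiaries of resident firms 11.7, compensation paid to foreign seasonal workers 5.5; financial account: inward foreign direct investment in the manufacturing sector 32.2, foreign purchases of domestic corporate bonds 32.3; secondary income: official foreign aid grants received (current) 5.2, personal remittances received from nationals working abroad 17.1, official development assistance provided to other countries 3.4.)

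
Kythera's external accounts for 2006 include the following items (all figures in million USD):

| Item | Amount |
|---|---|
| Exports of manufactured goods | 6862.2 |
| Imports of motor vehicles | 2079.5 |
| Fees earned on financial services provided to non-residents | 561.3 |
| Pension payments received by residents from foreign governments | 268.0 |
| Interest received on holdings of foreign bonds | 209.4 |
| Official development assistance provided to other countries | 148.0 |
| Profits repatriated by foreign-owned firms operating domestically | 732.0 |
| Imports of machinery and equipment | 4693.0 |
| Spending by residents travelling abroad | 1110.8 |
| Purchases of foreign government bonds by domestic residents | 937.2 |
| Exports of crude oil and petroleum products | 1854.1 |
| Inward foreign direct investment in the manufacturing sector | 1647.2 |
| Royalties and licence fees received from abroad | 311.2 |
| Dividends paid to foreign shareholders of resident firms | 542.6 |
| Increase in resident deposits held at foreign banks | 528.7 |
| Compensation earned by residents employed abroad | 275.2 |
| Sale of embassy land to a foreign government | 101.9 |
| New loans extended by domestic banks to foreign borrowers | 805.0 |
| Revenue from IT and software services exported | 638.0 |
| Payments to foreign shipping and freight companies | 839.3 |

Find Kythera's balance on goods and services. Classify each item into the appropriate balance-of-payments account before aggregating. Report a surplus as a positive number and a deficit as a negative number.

1504.2

Goods: 6862.2 + 1854.1 - 4693.0 - 2079.5 = 1943.8
Services: -839.3 + 561.3 + 311.2 + 638.0 - 1110.8 = -439.6
Trade balance = 1943.8 + (-439.6) = 1504.2
(Excluded from the trade balance — secondary income: pension payments received by residents from foreign governments 268.0, official development assistance provided to other countries 148.0; primary income: interest received on holdings of foreign bonds 209.4, profits repatriated by foreign-owned firms operating domestically 732.0, dividends paid to foreign shareholders of resident firms 542.6, compensation earned by residents employed abroad 275.2; financial account: purchases of foreign government bonds by domestic residents 937.2, inward foreign direct investment in the manufacturing sector 1647.2, increase in resident deposits held at foreign banks 528.7, new loans extended by domestic banks to foreign borrowers 805.0; capital account: sale of embassy land to a foreign government 101.9.)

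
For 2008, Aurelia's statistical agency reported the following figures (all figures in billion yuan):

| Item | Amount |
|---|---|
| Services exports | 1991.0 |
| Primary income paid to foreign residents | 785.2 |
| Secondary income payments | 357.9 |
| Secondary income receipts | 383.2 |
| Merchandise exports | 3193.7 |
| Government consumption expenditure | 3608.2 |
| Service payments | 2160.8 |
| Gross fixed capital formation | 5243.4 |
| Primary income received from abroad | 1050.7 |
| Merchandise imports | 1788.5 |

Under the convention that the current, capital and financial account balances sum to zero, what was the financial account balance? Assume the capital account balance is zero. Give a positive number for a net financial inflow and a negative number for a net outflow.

Goods balance = 3193.7 - 1788.5 = 1405.2
Services balance = 1991.0 - 2160.8 = -169.8
Trade balance (goods + services) = 1405.2 + (-169.8) = 1235.4
Net primary income = 1050.7 - 785.2 = 265.5
Net secondary income = 383.2 - 357.9 = 25.3
Current account = 1235.4 + 265.5 + 25.3 = 1526.2
Financial account = -(1526.2) = -1526.2

-1526.2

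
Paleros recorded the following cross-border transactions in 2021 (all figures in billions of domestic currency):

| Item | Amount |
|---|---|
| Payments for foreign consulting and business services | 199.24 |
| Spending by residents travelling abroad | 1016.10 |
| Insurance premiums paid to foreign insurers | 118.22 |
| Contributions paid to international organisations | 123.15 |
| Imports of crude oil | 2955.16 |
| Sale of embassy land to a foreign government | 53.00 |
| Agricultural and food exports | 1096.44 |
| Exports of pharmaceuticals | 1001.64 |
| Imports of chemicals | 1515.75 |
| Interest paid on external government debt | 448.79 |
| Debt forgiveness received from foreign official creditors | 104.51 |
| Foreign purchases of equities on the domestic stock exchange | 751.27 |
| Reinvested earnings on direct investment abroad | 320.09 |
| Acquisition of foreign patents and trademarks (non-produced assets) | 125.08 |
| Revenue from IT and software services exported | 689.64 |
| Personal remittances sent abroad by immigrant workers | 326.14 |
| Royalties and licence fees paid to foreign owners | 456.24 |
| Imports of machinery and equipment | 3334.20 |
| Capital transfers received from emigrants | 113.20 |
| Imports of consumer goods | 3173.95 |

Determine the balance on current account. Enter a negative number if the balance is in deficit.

Goods: 1096.44 - 3334.20 + 1001.64 - 2955.16 - 1515.75 - 3173.95 = -8880.98
Services: -456.24 - 118.22 - 1016.10 + 689.64 - 199.24 = -1100.16
Primary income: -448.79 + 320.09 = -128.70
Secondary income: -123.15 - 326.14 = -449.29
Current account = (-8880.98) + (-1100.16) + (-128.70) + (-449.29) = -10559.13
(Excluded from the current account — capital account: sale of embassy land to a foreign government 53.00, debt forgiveness received from foreign official creditors 104.51, acquisition of foreign patents and trademarks (non-produced assets) 125.08, capital transfers received from emigrants 113.20; financial account: foreign purchases of equities on the domestic stock exchange 751.27.)

-10559.13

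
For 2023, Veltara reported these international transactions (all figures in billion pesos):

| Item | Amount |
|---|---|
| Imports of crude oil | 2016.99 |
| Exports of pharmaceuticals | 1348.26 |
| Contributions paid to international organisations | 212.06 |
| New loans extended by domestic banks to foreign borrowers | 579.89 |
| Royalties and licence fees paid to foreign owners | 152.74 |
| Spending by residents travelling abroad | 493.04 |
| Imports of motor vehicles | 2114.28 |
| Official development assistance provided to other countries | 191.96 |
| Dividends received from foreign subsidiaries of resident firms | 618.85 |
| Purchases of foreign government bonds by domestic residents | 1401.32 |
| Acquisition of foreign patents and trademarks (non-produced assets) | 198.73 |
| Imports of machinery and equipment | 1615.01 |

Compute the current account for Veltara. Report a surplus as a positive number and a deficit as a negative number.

-4828.97

Goods: -2114.28 - 2016.99 + 1348.26 - 1615.01 = -4398.02
Services: -152.74 - 493.04 = -645.78
Primary income: 618.85
Secondary income: -212.06 - 191.96 = -404.02
Current account = (-4398.02) + (-645.78) + 618.85 + (-404.02) = -4828.97
(Excluded from the current account — financial account: new loans extended by domestic banks to foreign borrowers 579.89, purchases of foreign government bonds by domestic residents 1401.32; capital account: acquisition of foreign patents and trademarks (non-produced assets) 198.73.)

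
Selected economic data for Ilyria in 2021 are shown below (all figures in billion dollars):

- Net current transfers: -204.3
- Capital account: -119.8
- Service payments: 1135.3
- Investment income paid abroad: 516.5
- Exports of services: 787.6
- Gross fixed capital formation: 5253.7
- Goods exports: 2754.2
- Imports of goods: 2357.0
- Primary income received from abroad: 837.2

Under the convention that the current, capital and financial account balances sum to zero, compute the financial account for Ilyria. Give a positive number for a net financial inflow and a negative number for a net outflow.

-46.1

Goods balance = 2754.2 - 2357.0 = 397.2
Services balance = 787.6 - 1135.3 = -347.7
Trade balance (goods + services) = 397.2 + (-347.7) = 49.5
Net primary income = 837.2 - 516.5 = 320.7
Net secondary income = -204.3
Current account = 49.5 + 320.7 + (-204.3) = 165.9
Financial account = -(165.9 + (-119.8)) = -46.1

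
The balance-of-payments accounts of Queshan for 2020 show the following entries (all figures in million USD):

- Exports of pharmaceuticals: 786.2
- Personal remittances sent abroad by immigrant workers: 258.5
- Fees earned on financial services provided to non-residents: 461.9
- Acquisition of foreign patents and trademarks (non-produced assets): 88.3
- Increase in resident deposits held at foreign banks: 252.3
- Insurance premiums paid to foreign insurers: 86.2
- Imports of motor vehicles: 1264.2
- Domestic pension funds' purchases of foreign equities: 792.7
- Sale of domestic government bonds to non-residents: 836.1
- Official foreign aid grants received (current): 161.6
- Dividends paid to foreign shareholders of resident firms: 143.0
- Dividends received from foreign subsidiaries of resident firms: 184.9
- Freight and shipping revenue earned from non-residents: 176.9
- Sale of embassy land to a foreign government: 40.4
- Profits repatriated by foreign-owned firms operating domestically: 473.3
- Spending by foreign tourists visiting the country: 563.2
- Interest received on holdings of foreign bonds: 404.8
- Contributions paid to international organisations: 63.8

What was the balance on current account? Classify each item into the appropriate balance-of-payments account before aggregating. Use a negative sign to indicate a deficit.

Goods: -1264.2 + 786.2 = -478.0
Services: -86.2 + 176.9 + 461.9 + 563.2 = 1115.8
Primary income: 404.8 + 184.9 - 473.3 - 143.0 = -26.6
Secondary income: 161.6 - 258.5 - 63.8 = -160.7
Current account = (-478.0) + 1115.8 + (-26.6) + (-160.7) = 450.5
(Excluded from the current account — capital account: acquisition of foreign patents and trademarks (non-produced assets) 88.3, sale of embassy land to a foreign government 40.4; financial account: increase in resident deposits held at foreign banks 252.3, domestic pension funds' purchases of foreign equities 792.7, sale of domestic government bonds to non-residents 836.1.)

450.5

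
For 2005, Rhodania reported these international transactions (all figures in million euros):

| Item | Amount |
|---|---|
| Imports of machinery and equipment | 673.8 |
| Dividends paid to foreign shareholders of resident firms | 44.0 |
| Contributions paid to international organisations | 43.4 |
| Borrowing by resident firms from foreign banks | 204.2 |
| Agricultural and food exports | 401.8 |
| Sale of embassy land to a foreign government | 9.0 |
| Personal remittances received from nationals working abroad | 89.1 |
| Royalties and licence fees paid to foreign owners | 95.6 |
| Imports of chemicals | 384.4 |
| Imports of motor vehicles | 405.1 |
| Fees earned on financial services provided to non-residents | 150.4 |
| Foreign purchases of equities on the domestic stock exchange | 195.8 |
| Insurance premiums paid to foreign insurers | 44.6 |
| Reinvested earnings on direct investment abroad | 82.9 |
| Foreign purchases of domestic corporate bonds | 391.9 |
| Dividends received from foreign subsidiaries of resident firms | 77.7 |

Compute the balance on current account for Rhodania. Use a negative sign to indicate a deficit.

-889.0

Goods: -673.8 - 405.1 + 401.8 - 384.4 = -1061.5
Services: 150.4 - 95.6 - 44.6 = 10.2
Primary income: -44.0 + 77.7 + 82.9 = 116.6
Secondary income: -43.4 + 89.1 = 45.7
Current account = (-1061.5) + 10.2 + 116.6 + 45.7 = -889.0
(Excluded from the current account — financial account: borrowing by resident firms from foreign banks 204.2, foreign purchases of equities on the domestic stock exchange 195.8, foreign purchases of domestic corporate bonds 391.9; capital account: sale of embassy land to a foreign government 9.0.)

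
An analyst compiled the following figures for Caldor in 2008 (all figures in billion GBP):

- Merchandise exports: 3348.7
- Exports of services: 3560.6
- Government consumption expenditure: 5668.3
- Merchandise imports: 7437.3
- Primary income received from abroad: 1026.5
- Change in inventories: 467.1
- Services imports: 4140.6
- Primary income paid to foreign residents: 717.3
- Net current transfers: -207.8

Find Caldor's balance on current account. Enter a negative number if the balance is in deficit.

Goods balance = 3348.7 - 7437.3 = -4088.6
Services balance = 3560.6 - 4140.6 = -580.0
Trade balance (goods + services) = -4088.6 + (-580.0) = -4668.6
Net primary income = 1026.5 - 717.3 = 309.2
Net secondary income = -207.8
Current account = -4668.6 + 309.2 + (-207.8) = -4567.2

-4567.2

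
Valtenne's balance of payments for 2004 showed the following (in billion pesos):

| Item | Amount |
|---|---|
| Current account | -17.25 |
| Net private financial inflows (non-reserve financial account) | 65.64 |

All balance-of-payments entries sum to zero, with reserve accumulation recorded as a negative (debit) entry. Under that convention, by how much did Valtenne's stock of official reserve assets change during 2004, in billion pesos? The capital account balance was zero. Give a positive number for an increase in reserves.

Official reserve transactions balance = -((-17.25) + 65.64) = -48.39
An accumulation of reserves is recorded as a debit (negative entry), so the change in the stock of reserves is the negative of that balance.
Change in official reserves = -(-48.39) = 48.39

48.39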